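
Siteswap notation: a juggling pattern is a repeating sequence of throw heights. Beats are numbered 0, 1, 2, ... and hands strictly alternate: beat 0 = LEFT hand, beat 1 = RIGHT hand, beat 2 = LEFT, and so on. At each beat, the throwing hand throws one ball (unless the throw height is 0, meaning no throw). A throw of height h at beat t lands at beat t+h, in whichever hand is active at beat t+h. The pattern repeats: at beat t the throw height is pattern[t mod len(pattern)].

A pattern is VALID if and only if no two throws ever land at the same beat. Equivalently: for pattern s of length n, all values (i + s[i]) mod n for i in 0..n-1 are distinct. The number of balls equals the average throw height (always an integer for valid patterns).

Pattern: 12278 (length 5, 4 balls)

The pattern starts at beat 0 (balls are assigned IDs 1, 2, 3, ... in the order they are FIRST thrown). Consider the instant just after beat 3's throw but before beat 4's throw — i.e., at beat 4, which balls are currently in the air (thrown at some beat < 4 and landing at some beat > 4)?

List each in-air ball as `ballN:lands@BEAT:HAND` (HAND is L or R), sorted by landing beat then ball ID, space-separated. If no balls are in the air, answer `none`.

Answer: ball1:lands@10:L

Derivation:
Beat 0 (L): throw ball1 h=1 -> lands@1:R; in-air after throw: [b1@1:R]
Beat 1 (R): throw ball1 h=2 -> lands@3:R; in-air after throw: [b1@3:R]
Beat 2 (L): throw ball2 h=2 -> lands@4:L; in-air after throw: [b1@3:R b2@4:L]
Beat 3 (R): throw ball1 h=7 -> lands@10:L; in-air after throw: [b2@4:L b1@10:L]
Beat 4 (L): throw ball2 h=8 -> lands@12:L; in-air after throw: [b1@10:L b2@12:L]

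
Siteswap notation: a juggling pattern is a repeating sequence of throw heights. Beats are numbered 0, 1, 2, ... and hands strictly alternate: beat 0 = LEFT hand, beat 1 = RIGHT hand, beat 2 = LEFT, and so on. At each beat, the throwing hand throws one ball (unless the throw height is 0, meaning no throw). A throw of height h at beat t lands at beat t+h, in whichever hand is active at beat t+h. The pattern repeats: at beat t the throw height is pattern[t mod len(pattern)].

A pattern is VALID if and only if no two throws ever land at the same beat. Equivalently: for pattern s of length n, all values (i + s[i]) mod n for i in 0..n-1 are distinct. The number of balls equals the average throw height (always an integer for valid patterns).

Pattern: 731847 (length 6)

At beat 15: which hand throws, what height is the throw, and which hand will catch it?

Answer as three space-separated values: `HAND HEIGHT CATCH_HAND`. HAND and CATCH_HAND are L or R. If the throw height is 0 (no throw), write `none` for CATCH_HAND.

Beat 15: 15 mod 2 = 1, so hand = R
Throw height = pattern[15 mod 6] = pattern[3] = 8
Lands at beat 15+8=23, 23 mod 2 = 1, so catch hand = R

Answer: R 8 R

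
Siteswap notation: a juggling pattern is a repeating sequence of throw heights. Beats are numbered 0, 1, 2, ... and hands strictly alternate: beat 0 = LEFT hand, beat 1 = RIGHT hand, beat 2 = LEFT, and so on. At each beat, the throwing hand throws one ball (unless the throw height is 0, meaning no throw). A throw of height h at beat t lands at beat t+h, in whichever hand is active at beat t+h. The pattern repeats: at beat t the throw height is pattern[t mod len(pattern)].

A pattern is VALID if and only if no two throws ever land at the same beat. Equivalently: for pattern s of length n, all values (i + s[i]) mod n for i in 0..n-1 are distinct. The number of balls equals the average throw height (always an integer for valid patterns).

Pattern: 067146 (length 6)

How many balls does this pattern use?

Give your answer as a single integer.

Answer: 4

Derivation:
Pattern = [0, 6, 7, 1, 4, 6], length n = 6
  position 0: throw height = 0, running sum = 0
  position 1: throw height = 6, running sum = 6
  position 2: throw height = 7, running sum = 13
  position 3: throw height = 1, running sum = 14
  position 4: throw height = 4, running sum = 18
  position 5: throw height = 6, running sum = 24
Total sum = 24; balls = sum / n = 24 / 6 = 4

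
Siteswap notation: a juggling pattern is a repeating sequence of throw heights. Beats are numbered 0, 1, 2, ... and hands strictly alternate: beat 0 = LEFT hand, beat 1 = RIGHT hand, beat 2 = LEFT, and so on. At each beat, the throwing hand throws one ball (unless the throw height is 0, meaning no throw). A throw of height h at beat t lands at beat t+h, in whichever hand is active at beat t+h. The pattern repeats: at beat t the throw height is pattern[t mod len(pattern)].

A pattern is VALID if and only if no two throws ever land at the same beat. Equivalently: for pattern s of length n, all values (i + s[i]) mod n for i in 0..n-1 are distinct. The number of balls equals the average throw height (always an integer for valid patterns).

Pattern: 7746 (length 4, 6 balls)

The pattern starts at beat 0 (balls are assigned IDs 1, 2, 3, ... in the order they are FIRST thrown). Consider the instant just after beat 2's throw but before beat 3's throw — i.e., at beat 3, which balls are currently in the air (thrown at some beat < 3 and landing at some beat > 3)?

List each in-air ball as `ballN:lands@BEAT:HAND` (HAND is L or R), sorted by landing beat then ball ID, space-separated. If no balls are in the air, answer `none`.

Beat 0 (L): throw ball1 h=7 -> lands@7:R; in-air after throw: [b1@7:R]
Beat 1 (R): throw ball2 h=7 -> lands@8:L; in-air after throw: [b1@7:R b2@8:L]
Beat 2 (L): throw ball3 h=4 -> lands@6:L; in-air after throw: [b3@6:L b1@7:R b2@8:L]
Beat 3 (R): throw ball4 h=6 -> lands@9:R; in-air after throw: [b3@6:L b1@7:R b2@8:L b4@9:R]

Answer: ball3:lands@6:L ball1:lands@7:R ball2:lands@8:L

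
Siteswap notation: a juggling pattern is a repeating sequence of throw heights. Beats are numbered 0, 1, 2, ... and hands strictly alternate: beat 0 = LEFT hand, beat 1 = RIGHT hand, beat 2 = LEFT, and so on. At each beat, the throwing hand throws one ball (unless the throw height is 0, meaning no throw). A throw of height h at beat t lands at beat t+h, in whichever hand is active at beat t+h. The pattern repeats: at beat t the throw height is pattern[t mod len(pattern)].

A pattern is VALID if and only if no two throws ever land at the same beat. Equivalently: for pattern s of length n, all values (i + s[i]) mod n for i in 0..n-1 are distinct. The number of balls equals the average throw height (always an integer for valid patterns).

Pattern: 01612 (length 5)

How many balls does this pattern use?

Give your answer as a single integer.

Pattern = [0, 1, 6, 1, 2], length n = 5
  position 0: throw height = 0, running sum = 0
  position 1: throw height = 1, running sum = 1
  position 2: throw height = 6, running sum = 7
  position 3: throw height = 1, running sum = 8
  position 4: throw height = 2, running sum = 10
Total sum = 10; balls = sum / n = 10 / 5 = 2

Answer: 2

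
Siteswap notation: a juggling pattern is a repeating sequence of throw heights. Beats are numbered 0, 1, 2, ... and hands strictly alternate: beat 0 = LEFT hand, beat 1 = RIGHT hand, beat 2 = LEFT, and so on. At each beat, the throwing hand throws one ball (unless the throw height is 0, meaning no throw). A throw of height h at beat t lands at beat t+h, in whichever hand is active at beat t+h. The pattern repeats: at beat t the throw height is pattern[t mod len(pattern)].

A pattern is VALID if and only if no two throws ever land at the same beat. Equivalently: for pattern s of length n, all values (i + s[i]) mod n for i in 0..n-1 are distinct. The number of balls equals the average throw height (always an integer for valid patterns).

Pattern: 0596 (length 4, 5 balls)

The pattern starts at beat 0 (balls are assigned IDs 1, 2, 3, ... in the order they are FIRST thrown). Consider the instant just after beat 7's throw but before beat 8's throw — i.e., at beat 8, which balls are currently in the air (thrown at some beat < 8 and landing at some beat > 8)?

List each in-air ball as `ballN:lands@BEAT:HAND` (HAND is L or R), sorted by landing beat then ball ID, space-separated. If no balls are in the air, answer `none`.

Beat 1 (R): throw ball1 h=5 -> lands@6:L; in-air after throw: [b1@6:L]
Beat 2 (L): throw ball2 h=9 -> lands@11:R; in-air after throw: [b1@6:L b2@11:R]
Beat 3 (R): throw ball3 h=6 -> lands@9:R; in-air after throw: [b1@6:L b3@9:R b2@11:R]
Beat 5 (R): throw ball4 h=5 -> lands@10:L; in-air after throw: [b1@6:L b3@9:R b4@10:L b2@11:R]
Beat 6 (L): throw ball1 h=9 -> lands@15:R; in-air after throw: [b3@9:R b4@10:L b2@11:R b1@15:R]
Beat 7 (R): throw ball5 h=6 -> lands@13:R; in-air after throw: [b3@9:R b4@10:L b2@11:R b5@13:R b1@15:R]

Answer: ball3:lands@9:R ball4:lands@10:L ball2:lands@11:R ball5:lands@13:R ball1:lands@15:R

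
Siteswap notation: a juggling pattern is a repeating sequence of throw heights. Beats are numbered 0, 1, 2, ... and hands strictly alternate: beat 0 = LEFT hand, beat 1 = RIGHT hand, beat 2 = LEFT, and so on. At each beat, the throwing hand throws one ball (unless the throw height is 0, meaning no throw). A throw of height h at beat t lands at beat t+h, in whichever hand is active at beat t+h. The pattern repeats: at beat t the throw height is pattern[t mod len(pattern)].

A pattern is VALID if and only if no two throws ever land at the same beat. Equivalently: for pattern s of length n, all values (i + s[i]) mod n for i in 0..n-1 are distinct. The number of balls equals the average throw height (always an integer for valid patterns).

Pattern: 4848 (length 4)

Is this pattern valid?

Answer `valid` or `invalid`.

Answer: valid

Derivation:
i=0: (i + s[i]) mod n = (0 + 4) mod 4 = 0
i=1: (i + s[i]) mod n = (1 + 8) mod 4 = 1
i=2: (i + s[i]) mod n = (2 + 4) mod 4 = 2
i=3: (i + s[i]) mod n = (3 + 8) mod 4 = 3
Residues: [0, 1, 2, 3], distinct: True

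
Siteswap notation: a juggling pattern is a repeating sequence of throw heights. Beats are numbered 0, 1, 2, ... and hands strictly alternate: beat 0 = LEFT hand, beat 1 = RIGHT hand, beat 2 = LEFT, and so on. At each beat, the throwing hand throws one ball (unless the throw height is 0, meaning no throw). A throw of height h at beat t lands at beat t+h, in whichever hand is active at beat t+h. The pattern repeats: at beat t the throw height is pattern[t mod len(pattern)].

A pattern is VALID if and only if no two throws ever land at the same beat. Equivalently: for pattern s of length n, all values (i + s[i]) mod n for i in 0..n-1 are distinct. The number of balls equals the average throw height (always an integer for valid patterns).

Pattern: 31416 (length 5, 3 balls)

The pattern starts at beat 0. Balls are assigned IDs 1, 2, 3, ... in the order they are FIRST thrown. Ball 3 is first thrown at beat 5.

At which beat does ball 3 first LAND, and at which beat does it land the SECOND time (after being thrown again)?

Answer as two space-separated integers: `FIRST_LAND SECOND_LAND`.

Answer: 8 9

Derivation:
Beat 0 (L): throw ball1 h=3 -> lands@3:R; in-air after throw: [b1@3:R]
Beat 1 (R): throw ball2 h=1 -> lands@2:L; in-air after throw: [b2@2:L b1@3:R]
Beat 2 (L): throw ball2 h=4 -> lands@6:L; in-air after throw: [b1@3:R b2@6:L]
Beat 3 (R): throw ball1 h=1 -> lands@4:L; in-air after throw: [b1@4:L b2@6:L]
Beat 4 (L): throw ball1 h=6 -> lands@10:L; in-air after throw: [b2@6:L b1@10:L]
Beat 5 (R): throw ball3 h=3 -> lands@8:L; in-air after throw: [b2@6:L b3@8:L b1@10:L]
Beat 6 (L): throw ball2 h=1 -> lands@7:R; in-air after throw: [b2@7:R b3@8:L b1@10:L]
Beat 7 (R): throw ball2 h=4 -> lands@11:R; in-air after throw: [b3@8:L b1@10:L b2@11:R]
Beat 8 (L): throw ball3 h=1 -> lands@9:R; in-air after throw: [b3@9:R b1@10:L b2@11:R]
Beat 9 (R): throw ball3 h=6 -> lands@15:R; in-air after throw: [b1@10:L b2@11:R b3@15:R]
Ball 3: thrown@5 h=3 -> first land @8; rethrown@8 h=1 -> second land @9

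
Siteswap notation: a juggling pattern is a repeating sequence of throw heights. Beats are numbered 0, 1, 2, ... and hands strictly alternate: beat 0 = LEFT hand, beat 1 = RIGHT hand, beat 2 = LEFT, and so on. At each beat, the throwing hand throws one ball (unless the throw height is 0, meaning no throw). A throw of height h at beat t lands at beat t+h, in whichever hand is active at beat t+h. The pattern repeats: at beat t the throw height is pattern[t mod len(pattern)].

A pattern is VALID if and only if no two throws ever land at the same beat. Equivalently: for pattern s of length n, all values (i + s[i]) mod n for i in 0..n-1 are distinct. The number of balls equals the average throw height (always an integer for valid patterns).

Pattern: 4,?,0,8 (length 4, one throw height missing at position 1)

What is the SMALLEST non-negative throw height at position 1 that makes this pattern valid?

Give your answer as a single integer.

i=0: (0 + 4) mod 4 = 0
i=1: s[i]=? (unknown)
i=2: (2 + 0) mod 4 = 2
i=3: (3 + 8) mod 4 = 3
Known residues: [0, 2, 3]; need a permutation of 0..3, so missing residue r = 1
Need (1 + s) mod 4 = 1; smallest s = (1 - 1) mod 4 = 0

Answer: 0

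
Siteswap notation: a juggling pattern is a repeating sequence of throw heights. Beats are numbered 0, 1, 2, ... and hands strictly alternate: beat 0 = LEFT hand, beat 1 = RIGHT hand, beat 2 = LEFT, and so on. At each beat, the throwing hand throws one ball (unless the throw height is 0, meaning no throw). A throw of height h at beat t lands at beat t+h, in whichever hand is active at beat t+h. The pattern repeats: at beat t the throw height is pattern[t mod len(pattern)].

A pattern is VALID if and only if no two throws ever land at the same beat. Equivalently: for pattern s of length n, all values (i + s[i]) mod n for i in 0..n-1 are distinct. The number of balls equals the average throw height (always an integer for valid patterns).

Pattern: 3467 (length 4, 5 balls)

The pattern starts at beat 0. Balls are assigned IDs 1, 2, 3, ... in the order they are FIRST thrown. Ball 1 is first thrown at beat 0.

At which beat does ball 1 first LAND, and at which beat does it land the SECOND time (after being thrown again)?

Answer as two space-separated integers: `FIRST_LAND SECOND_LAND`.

Answer: 3 10

Derivation:
Beat 0 (L): throw ball1 h=3 -> lands@3:R; in-air after throw: [b1@3:R]
Beat 1 (R): throw ball2 h=4 -> lands@5:R; in-air after throw: [b1@3:R b2@5:R]
Beat 2 (L): throw ball3 h=6 -> lands@8:L; in-air after throw: [b1@3:R b2@5:R b3@8:L]
Beat 3 (R): throw ball1 h=7 -> lands@10:L; in-air after throw: [b2@5:R b3@8:L b1@10:L]
Beat 4 (L): throw ball4 h=3 -> lands@7:R; in-air after throw: [b2@5:R b4@7:R b3@8:L b1@10:L]
Beat 5 (R): throw ball2 h=4 -> lands@9:R; in-air after throw: [b4@7:R b3@8:L b2@9:R b1@10:L]
Beat 6 (L): throw ball5 h=6 -> lands@12:L; in-air after throw: [b4@7:R b3@8:L b2@9:R b1@10:L b5@12:L]
Beat 7 (R): throw ball4 h=7 -> lands@14:L; in-air after throw: [b3@8:L b2@9:R b1@10:L b5@12:L b4@14:L]
Beat 8 (L): throw ball3 h=3 -> lands@11:R; in-air after throw: [b2@9:R b1@10:L b3@11:R b5@12:L b4@14:L]
Beat 9 (R): throw ball2 h=4 -> lands@13:R; in-air after throw: [b1@10:L b3@11:R b5@12:L b2@13:R b4@14:L]
Beat 10 (L): throw ball1 h=6 -> lands@16:L; in-air after throw: [b3@11:R b5@12:L b2@13:R b4@14:L b1@16:L]
Ball 1: thrown@0 h=3 -> first land @3; rethrown@3 h=7 -> second land @10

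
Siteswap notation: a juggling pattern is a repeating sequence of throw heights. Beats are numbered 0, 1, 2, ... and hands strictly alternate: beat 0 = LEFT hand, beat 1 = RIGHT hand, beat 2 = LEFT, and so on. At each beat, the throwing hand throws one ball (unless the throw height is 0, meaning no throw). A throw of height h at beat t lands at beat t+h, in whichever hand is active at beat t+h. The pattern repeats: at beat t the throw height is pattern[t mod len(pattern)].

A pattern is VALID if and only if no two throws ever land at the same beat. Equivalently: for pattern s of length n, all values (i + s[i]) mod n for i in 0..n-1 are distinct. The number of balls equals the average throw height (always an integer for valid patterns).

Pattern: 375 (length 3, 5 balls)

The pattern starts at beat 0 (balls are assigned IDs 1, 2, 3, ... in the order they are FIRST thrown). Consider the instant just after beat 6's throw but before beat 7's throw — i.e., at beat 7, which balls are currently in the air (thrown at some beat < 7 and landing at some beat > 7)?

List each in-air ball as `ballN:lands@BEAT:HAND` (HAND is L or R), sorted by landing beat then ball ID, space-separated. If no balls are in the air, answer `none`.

Answer: ball2:lands@8:L ball1:lands@9:R ball5:lands@10:L ball4:lands@11:R

Derivation:
Beat 0 (L): throw ball1 h=3 -> lands@3:R; in-air after throw: [b1@3:R]
Beat 1 (R): throw ball2 h=7 -> lands@8:L; in-air after throw: [b1@3:R b2@8:L]
Beat 2 (L): throw ball3 h=5 -> lands@7:R; in-air after throw: [b1@3:R b3@7:R b2@8:L]
Beat 3 (R): throw ball1 h=3 -> lands@6:L; in-air after throw: [b1@6:L b3@7:R b2@8:L]
Beat 4 (L): throw ball4 h=7 -> lands@11:R; in-air after throw: [b1@6:L b3@7:R b2@8:L b4@11:R]
Beat 5 (R): throw ball5 h=5 -> lands@10:L; in-air after throw: [b1@6:L b3@7:R b2@8:L b5@10:L b4@11:R]
Beat 6 (L): throw ball1 h=3 -> lands@9:R; in-air after throw: [b3@7:R b2@8:L b1@9:R b5@10:L b4@11:R]
Beat 7 (R): throw ball3 h=7 -> lands@14:L; in-air after throw: [b2@8:L b1@9:R b5@10:L b4@11:R b3@14:L]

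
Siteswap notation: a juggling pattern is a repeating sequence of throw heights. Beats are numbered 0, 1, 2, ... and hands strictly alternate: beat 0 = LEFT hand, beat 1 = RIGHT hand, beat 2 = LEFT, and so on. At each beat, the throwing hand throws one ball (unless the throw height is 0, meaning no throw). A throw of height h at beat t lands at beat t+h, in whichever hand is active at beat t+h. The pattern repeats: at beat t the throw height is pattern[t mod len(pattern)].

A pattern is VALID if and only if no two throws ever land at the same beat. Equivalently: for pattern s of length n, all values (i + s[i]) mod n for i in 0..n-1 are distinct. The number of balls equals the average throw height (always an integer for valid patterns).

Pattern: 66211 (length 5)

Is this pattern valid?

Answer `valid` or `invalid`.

i=0: (i + s[i]) mod n = (0 + 6) mod 5 = 1
i=1: (i + s[i]) mod n = (1 + 6) mod 5 = 2
i=2: (i + s[i]) mod n = (2 + 2) mod 5 = 4
i=3: (i + s[i]) mod n = (3 + 1) mod 5 = 4
i=4: (i + s[i]) mod n = (4 + 1) mod 5 = 0
Residues: [1, 2, 4, 4, 0], distinct: False

Answer: invalid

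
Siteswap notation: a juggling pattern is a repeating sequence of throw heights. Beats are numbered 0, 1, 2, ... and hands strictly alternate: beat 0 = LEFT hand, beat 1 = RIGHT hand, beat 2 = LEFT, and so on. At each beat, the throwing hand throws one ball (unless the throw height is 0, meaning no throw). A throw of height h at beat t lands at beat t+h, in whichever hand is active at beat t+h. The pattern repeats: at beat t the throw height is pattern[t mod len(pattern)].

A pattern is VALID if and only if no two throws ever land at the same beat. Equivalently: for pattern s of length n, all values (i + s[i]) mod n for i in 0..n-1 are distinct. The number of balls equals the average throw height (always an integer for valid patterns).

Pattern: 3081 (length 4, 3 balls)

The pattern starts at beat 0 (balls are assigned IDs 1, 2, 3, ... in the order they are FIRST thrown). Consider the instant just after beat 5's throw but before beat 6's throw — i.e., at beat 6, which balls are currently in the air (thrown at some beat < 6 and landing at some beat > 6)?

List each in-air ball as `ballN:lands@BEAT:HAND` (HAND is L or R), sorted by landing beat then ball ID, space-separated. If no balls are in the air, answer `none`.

Answer: ball1:lands@7:R ball2:lands@10:L

Derivation:
Beat 0 (L): throw ball1 h=3 -> lands@3:R; in-air after throw: [b1@3:R]
Beat 2 (L): throw ball2 h=8 -> lands@10:L; in-air after throw: [b1@3:R b2@10:L]
Beat 3 (R): throw ball1 h=1 -> lands@4:L; in-air after throw: [b1@4:L b2@10:L]
Beat 4 (L): throw ball1 h=3 -> lands@7:R; in-air after throw: [b1@7:R b2@10:L]
Beat 6 (L): throw ball3 h=8 -> lands@14:L; in-air after throw: [b1@7:R b2@10:L b3@14:L]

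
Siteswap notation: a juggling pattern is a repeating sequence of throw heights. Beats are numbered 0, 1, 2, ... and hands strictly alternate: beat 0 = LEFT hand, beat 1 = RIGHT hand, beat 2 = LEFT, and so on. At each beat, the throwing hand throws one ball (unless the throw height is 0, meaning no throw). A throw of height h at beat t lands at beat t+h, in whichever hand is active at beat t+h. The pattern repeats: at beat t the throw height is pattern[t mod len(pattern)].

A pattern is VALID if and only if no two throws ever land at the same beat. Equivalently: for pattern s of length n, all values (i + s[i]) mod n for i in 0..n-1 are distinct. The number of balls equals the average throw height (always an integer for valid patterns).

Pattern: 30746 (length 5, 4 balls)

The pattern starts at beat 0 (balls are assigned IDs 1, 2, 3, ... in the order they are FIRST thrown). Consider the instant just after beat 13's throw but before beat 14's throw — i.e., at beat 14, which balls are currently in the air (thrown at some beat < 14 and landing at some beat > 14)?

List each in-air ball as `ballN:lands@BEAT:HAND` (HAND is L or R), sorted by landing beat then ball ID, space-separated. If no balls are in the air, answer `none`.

Answer: ball2:lands@15:R ball3:lands@17:R ball4:lands@19:R

Derivation:
Beat 0 (L): throw ball1 h=3 -> lands@3:R; in-air after throw: [b1@3:R]
Beat 2 (L): throw ball2 h=7 -> lands@9:R; in-air after throw: [b1@3:R b2@9:R]
Beat 3 (R): throw ball1 h=4 -> lands@7:R; in-air after throw: [b1@7:R b2@9:R]
Beat 4 (L): throw ball3 h=6 -> lands@10:L; in-air after throw: [b1@7:R b2@9:R b3@10:L]
Beat 5 (R): throw ball4 h=3 -> lands@8:L; in-air after throw: [b1@7:R b4@8:L b2@9:R b3@10:L]
Beat 7 (R): throw ball1 h=7 -> lands@14:L; in-air after throw: [b4@8:L b2@9:R b3@10:L b1@14:L]
Beat 8 (L): throw ball4 h=4 -> lands@12:L; in-air after throw: [b2@9:R b3@10:L b4@12:L b1@14:L]
Beat 9 (R): throw ball2 h=6 -> lands@15:R; in-air after throw: [b3@10:L b4@12:L b1@14:L b2@15:R]
Beat 10 (L): throw ball3 h=3 -> lands@13:R; in-air after throw: [b4@12:L b3@13:R b1@14:L b2@15:R]
Beat 12 (L): throw ball4 h=7 -> lands@19:R; in-air after throw: [b3@13:R b1@14:L b2@15:R b4@19:R]
Beat 13 (R): throw ball3 h=4 -> lands@17:R; in-air after throw: [b1@14:L b2@15:R b3@17:R b4@19:R]
Beat 14 (L): throw ball1 h=6 -> lands@20:L; in-air after throw: [b2@15:R b3@17:R b4@19:R b1@20:L]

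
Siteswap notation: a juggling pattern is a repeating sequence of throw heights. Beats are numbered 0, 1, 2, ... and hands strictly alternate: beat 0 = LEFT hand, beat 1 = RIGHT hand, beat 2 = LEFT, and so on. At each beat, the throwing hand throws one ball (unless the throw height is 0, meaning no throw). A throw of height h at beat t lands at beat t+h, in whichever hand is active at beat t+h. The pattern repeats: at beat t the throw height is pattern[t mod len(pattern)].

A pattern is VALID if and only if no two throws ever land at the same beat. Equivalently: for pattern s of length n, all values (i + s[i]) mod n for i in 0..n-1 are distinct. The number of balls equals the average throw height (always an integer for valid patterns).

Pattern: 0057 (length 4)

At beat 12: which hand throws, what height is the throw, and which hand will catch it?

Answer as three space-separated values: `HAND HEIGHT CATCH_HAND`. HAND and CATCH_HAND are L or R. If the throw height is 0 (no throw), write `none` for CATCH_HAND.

Beat 12: 12 mod 2 = 0, so hand = L
Throw height = pattern[12 mod 4] = pattern[0] = 0

Answer: L 0 none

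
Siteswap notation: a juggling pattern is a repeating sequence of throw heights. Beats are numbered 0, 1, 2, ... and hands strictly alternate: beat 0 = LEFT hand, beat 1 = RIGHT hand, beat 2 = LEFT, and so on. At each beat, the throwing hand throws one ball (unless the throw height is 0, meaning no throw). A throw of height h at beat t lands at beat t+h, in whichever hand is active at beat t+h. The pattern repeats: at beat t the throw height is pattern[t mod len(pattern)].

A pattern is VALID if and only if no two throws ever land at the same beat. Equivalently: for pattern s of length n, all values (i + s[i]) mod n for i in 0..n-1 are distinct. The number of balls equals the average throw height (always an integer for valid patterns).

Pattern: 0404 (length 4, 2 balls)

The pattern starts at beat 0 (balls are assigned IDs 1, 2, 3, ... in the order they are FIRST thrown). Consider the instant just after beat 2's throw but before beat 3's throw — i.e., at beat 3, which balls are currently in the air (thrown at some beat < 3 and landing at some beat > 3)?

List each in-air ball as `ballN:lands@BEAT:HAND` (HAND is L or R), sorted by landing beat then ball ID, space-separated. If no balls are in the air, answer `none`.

Answer: ball1:lands@5:R

Derivation:
Beat 1 (R): throw ball1 h=4 -> lands@5:R; in-air after throw: [b1@5:R]
Beat 3 (R): throw ball2 h=4 -> lands@7:R; in-air after throw: [b1@5:R b2@7:R]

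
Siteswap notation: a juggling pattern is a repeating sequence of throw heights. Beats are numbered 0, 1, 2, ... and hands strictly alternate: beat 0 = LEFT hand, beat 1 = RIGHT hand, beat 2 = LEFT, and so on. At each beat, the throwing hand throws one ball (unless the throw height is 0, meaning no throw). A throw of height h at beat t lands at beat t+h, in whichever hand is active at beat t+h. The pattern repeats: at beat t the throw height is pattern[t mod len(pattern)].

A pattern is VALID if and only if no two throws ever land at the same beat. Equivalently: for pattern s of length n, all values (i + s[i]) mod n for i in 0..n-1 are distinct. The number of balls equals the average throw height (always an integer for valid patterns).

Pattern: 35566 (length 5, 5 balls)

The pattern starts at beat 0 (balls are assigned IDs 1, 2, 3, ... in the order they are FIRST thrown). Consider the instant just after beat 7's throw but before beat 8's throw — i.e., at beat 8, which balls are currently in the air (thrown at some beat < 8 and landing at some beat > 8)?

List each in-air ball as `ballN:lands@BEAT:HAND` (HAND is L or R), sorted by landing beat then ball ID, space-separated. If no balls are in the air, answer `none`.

Answer: ball1:lands@9:R ball4:lands@10:L ball2:lands@11:R ball3:lands@12:L

Derivation:
Beat 0 (L): throw ball1 h=3 -> lands@3:R; in-air after throw: [b1@3:R]
Beat 1 (R): throw ball2 h=5 -> lands@6:L; in-air after throw: [b1@3:R b2@6:L]
Beat 2 (L): throw ball3 h=5 -> lands@7:R; in-air after throw: [b1@3:R b2@6:L b3@7:R]
Beat 3 (R): throw ball1 h=6 -> lands@9:R; in-air after throw: [b2@6:L b3@7:R b1@9:R]
Beat 4 (L): throw ball4 h=6 -> lands@10:L; in-air after throw: [b2@6:L b3@7:R b1@9:R b4@10:L]
Beat 5 (R): throw ball5 h=3 -> lands@8:L; in-air after throw: [b2@6:L b3@7:R b5@8:L b1@9:R b4@10:L]
Beat 6 (L): throw ball2 h=5 -> lands@11:R; in-air after throw: [b3@7:R b5@8:L b1@9:R b4@10:L b2@11:R]
Beat 7 (R): throw ball3 h=5 -> lands@12:L; in-air after throw: [b5@8:L b1@9:R b4@10:L b2@11:R b3@12:L]
Beat 8 (L): throw ball5 h=6 -> lands@14:L; in-air after throw: [b1@9:R b4@10:L b2@11:R b3@12:L b5@14:L]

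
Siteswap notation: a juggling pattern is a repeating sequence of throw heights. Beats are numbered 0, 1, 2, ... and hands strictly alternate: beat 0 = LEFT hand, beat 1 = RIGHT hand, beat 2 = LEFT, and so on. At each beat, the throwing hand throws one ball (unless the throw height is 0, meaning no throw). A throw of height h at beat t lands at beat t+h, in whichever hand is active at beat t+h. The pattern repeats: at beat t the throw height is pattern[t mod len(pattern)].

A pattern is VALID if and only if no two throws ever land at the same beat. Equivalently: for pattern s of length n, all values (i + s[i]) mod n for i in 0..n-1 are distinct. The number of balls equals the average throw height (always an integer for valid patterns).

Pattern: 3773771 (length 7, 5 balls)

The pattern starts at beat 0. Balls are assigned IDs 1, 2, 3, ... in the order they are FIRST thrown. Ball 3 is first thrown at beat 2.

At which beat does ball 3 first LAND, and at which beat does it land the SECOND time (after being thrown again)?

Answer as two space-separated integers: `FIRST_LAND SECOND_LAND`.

Answer: 9 16

Derivation:
Beat 0 (L): throw ball1 h=3 -> lands@3:R; in-air after throw: [b1@3:R]
Beat 1 (R): throw ball2 h=7 -> lands@8:L; in-air after throw: [b1@3:R b2@8:L]
Beat 2 (L): throw ball3 h=7 -> lands@9:R; in-air after throw: [b1@3:R b2@8:L b3@9:R]
Beat 3 (R): throw ball1 h=3 -> lands@6:L; in-air after throw: [b1@6:L b2@8:L b3@9:R]
Beat 4 (L): throw ball4 h=7 -> lands@11:R; in-air after throw: [b1@6:L b2@8:L b3@9:R b4@11:R]
Beat 5 (R): throw ball5 h=7 -> lands@12:L; in-air after throw: [b1@6:L b2@8:L b3@9:R b4@11:R b5@12:L]
Beat 6 (L): throw ball1 h=1 -> lands@7:R; in-air after throw: [b1@7:R b2@8:L b3@9:R b4@11:R b5@12:L]
Beat 7 (R): throw ball1 h=3 -> lands@10:L; in-air after throw: [b2@8:L b3@9:R b1@10:L b4@11:R b5@12:L]
Beat 8 (L): throw ball2 h=7 -> lands@15:R; in-air after throw: [b3@9:R b1@10:L b4@11:R b5@12:L b2@15:R]
Beat 9 (R): throw ball3 h=7 -> lands@16:L; in-air after throw: [b1@10:L b4@11:R b5@12:L b2@15:R b3@16:L]
Beat 10 (L): throw ball1 h=3 -> lands@13:R; in-air after throw: [b4@11:R b5@12:L b1@13:R b2@15:R b3@16:L]
Beat 11 (R): throw ball4 h=7 -> lands@18:L; in-air after throw: [b5@12:L b1@13:R b2@15:R b3@16:L b4@18:L]
Beat 12 (L): throw ball5 h=7 -> lands@19:R; in-air after throw: [b1@13:R b2@15:R b3@16:L b4@18:L b5@19:R]
Beat 13 (R): throw ball1 h=1 -> lands@14:L; in-air after throw: [b1@14:L b2@15:R b3@16:L b4@18:L b5@19:R]
Beat 14 (L): throw ball1 h=3 -> lands@17:R; in-air after throw: [b2@15:R b3@16:L b1@17:R b4@18:L b5@19:R]
Beat 15 (R): throw ball2 h=7 -> lands@22:L; in-air after throw: [b3@16:L b1@17:R b4@18:L b5@19:R b2@22:L]
Beat 16 (L): throw ball3 h=7 -> lands@23:R; in-air after throw: [b1@17:R b4@18:L b5@19:R b2@22:L b3@23:R]
Ball 3: thrown@2 h=7 -> first land @9; rethrown@9 h=7 -> second land @16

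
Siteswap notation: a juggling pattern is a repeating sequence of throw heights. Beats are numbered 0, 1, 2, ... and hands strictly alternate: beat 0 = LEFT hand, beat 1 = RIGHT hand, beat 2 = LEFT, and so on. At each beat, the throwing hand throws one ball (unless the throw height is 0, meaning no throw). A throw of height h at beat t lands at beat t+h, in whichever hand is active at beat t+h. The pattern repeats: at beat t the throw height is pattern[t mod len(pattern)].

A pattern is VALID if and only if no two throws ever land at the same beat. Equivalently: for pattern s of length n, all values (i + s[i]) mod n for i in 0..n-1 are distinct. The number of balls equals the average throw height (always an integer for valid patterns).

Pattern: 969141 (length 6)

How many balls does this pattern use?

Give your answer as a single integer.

Answer: 5

Derivation:
Pattern = [9, 6, 9, 1, 4, 1], length n = 6
  position 0: throw height = 9, running sum = 9
  position 1: throw height = 6, running sum = 15
  position 2: throw height = 9, running sum = 24
  position 3: throw height = 1, running sum = 25
  position 4: throw height = 4, running sum = 29
  position 5: throw height = 1, running sum = 30
Total sum = 30; balls = sum / n = 30 / 6 = 5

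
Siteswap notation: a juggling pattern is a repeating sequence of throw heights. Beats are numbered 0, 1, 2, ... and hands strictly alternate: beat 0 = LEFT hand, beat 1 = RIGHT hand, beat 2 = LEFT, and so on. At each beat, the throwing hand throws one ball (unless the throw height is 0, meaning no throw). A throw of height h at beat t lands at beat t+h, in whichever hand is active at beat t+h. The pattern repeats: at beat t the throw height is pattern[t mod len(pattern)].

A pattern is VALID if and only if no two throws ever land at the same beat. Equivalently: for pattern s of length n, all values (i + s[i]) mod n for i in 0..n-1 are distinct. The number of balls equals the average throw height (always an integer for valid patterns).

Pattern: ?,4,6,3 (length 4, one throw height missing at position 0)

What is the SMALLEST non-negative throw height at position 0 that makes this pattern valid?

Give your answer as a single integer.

Answer: 3

Derivation:
i=0: s[i]=? (unknown)
i=1: (1 + 4) mod 4 = 1
i=2: (2 + 6) mod 4 = 0
i=3: (3 + 3) mod 4 = 2
Known residues: [0, 1, 2]; need a permutation of 0..3, so missing residue r = 3
Need (0 + s) mod 4 = 3; smallest s = (3 - 0) mod 4 = 3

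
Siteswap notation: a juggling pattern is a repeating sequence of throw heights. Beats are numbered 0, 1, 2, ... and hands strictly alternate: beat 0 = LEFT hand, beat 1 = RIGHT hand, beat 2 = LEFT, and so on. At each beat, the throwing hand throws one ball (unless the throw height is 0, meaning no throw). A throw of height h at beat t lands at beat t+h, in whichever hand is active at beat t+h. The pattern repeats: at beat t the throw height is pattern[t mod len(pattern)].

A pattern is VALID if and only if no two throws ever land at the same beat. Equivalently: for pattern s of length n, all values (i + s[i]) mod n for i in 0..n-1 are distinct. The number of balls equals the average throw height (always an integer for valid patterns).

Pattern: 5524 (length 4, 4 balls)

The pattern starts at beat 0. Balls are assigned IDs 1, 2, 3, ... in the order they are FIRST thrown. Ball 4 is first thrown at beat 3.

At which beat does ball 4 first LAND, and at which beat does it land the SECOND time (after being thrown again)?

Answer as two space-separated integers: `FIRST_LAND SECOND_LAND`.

Answer: 7 11

Derivation:
Beat 0 (L): throw ball1 h=5 -> lands@5:R; in-air after throw: [b1@5:R]
Beat 1 (R): throw ball2 h=5 -> lands@6:L; in-air after throw: [b1@5:R b2@6:L]
Beat 2 (L): throw ball3 h=2 -> lands@4:L; in-air after throw: [b3@4:L b1@5:R b2@6:L]
Beat 3 (R): throw ball4 h=4 -> lands@7:R; in-air after throw: [b3@4:L b1@5:R b2@6:L b4@7:R]
Beat 4 (L): throw ball3 h=5 -> lands@9:R; in-air after throw: [b1@5:R b2@6:L b4@7:R b3@9:R]
Beat 5 (R): throw ball1 h=5 -> lands@10:L; in-air after throw: [b2@6:L b4@7:R b3@9:R b1@10:L]
Beat 6 (L): throw ball2 h=2 -> lands@8:L; in-air after throw: [b4@7:R b2@8:L b3@9:R b1@10:L]
Beat 7 (R): throw ball4 h=4 -> lands@11:R; in-air after throw: [b2@8:L b3@9:R b1@10:L b4@11:R]
Beat 8 (L): throw ball2 h=5 -> lands@13:R; in-air after throw: [b3@9:R b1@10:L b4@11:R b2@13:R]
Beat 9 (R): throw ball3 h=5 -> lands@14:L; in-air after throw: [b1@10:L b4@11:R b2@13:R b3@14:L]
Beat 10 (L): throw ball1 h=2 -> lands@12:L; in-air after throw: [b4@11:R b1@12:L b2@13:R b3@14:L]
Beat 11 (R): throw ball4 h=4 -> lands@15:R; in-air after throw: [b1@12:L b2@13:R b3@14:L b4@15:R]
Ball 4: thrown@3 h=4 -> first land @7; rethrown@7 h=4 -> second land @11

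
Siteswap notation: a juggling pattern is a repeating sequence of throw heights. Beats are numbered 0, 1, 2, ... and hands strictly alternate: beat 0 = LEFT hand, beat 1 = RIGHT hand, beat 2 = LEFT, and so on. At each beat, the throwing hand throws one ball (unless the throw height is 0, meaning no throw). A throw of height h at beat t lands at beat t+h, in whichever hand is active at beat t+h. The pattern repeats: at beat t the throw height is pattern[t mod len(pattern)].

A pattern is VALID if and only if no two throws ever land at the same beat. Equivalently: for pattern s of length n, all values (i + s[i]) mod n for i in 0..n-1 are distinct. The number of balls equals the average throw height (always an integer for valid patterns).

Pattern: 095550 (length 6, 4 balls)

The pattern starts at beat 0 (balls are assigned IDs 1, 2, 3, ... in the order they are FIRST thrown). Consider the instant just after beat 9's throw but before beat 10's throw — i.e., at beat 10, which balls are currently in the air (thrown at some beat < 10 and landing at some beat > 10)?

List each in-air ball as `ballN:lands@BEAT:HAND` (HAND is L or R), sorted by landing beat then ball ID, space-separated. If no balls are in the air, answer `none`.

Beat 1 (R): throw ball1 h=9 -> lands@10:L; in-air after throw: [b1@10:L]
Beat 2 (L): throw ball2 h=5 -> lands@7:R; in-air after throw: [b2@7:R b1@10:L]
Beat 3 (R): throw ball3 h=5 -> lands@8:L; in-air after throw: [b2@7:R b3@8:L b1@10:L]
Beat 4 (L): throw ball4 h=5 -> lands@9:R; in-air after throw: [b2@7:R b3@8:L b4@9:R b1@10:L]
Beat 7 (R): throw ball2 h=9 -> lands@16:L; in-air after throw: [b3@8:L b4@9:R b1@10:L b2@16:L]
Beat 8 (L): throw ball3 h=5 -> lands@13:R; in-air after throw: [b4@9:R b1@10:L b3@13:R b2@16:L]
Beat 9 (R): throw ball4 h=5 -> lands@14:L; in-air after throw: [b1@10:L b3@13:R b4@14:L b2@16:L]
Beat 10 (L): throw ball1 h=5 -> lands@15:R; in-air after throw: [b3@13:R b4@14:L b1@15:R b2@16:L]

Answer: ball3:lands@13:R ball4:lands@14:L ball2:lands@16:L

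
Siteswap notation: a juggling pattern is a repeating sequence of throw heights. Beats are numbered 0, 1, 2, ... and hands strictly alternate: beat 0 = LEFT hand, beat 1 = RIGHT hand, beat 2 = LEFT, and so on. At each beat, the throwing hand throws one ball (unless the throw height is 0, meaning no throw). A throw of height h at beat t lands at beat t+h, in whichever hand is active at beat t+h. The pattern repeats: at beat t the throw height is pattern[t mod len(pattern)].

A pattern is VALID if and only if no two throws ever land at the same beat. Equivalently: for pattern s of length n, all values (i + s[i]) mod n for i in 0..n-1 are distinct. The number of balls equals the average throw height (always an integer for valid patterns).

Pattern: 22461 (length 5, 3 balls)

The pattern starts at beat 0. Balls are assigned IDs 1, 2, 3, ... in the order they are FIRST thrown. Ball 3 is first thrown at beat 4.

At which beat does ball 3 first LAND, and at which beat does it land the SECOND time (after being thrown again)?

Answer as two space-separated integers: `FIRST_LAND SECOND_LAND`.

Answer: 5 7

Derivation:
Beat 0 (L): throw ball1 h=2 -> lands@2:L; in-air after throw: [b1@2:L]
Beat 1 (R): throw ball2 h=2 -> lands@3:R; in-air after throw: [b1@2:L b2@3:R]
Beat 2 (L): throw ball1 h=4 -> lands@6:L; in-air after throw: [b2@3:R b1@6:L]
Beat 3 (R): throw ball2 h=6 -> lands@9:R; in-air after throw: [b1@6:L b2@9:R]
Beat 4 (L): throw ball3 h=1 -> lands@5:R; in-air after throw: [b3@5:R b1@6:L b2@9:R]
Beat 5 (R): throw ball3 h=2 -> lands@7:R; in-air after throw: [b1@6:L b3@7:R b2@9:R]
Beat 6 (L): throw ball1 h=2 -> lands@8:L; in-air after throw: [b3@7:R b1@8:L b2@9:R]
Beat 7 (R): throw ball3 h=4 -> lands@11:R; in-air after throw: [b1@8:L b2@9:R b3@11:R]
Ball 3: thrown@4 h=1 -> first land @5; rethrown@5 h=2 -> second land @7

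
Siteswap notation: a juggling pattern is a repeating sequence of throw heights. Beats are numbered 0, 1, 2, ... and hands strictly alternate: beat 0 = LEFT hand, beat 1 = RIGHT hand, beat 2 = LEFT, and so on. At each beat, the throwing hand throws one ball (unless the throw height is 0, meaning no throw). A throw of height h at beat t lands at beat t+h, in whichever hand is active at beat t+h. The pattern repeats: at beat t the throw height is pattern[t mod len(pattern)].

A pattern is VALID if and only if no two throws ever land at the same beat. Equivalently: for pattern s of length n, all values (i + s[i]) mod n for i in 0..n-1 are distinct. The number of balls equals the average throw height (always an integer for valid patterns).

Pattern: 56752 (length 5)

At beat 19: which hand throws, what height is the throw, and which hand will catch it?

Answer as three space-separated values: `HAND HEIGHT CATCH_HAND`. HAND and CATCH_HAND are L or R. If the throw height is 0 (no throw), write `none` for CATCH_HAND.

Beat 19: 19 mod 2 = 1, so hand = R
Throw height = pattern[19 mod 5] = pattern[4] = 2
Lands at beat 19+2=21, 21 mod 2 = 1, so catch hand = R

Answer: R 2 R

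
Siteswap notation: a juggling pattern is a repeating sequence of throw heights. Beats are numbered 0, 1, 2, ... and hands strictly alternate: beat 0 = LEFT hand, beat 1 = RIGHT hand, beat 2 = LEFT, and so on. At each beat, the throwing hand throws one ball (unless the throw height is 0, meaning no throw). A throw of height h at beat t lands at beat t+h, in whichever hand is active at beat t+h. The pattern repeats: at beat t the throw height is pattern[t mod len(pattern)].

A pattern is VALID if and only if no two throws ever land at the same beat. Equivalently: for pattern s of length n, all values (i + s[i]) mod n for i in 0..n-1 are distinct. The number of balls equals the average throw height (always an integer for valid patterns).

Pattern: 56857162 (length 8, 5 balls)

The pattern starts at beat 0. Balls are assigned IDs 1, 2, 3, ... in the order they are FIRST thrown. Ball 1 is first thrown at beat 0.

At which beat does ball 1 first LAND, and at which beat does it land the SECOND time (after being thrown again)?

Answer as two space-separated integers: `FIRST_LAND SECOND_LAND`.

Beat 0 (L): throw ball1 h=5 -> lands@5:R; in-air after throw: [b1@5:R]
Beat 1 (R): throw ball2 h=6 -> lands@7:R; in-air after throw: [b1@5:R b2@7:R]
Beat 2 (L): throw ball3 h=8 -> lands@10:L; in-air after throw: [b1@5:R b2@7:R b3@10:L]
Beat 3 (R): throw ball4 h=5 -> lands@8:L; in-air after throw: [b1@5:R b2@7:R b4@8:L b3@10:L]
Beat 4 (L): throw ball5 h=7 -> lands@11:R; in-air after throw: [b1@5:R b2@7:R b4@8:L b3@10:L b5@11:R]
Beat 5 (R): throw ball1 h=1 -> lands@6:L; in-air after throw: [b1@6:L b2@7:R b4@8:L b3@10:L b5@11:R]
Beat 6 (L): throw ball1 h=6 -> lands@12:L; in-air after throw: [b2@7:R b4@8:L b3@10:L b5@11:R b1@12:L]
Ball 1: thrown@0 h=5 -> first land @5; rethrown@5 h=1 -> second land @6

Answer: 5 6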